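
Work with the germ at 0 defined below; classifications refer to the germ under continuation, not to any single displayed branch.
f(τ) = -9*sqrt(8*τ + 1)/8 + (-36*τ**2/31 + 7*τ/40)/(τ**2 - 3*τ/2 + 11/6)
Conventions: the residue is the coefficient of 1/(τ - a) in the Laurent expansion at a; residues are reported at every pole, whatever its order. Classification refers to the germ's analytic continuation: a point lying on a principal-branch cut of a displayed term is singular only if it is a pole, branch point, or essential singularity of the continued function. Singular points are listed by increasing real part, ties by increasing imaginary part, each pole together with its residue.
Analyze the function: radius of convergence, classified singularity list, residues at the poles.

Denominator factor (τ**2 - 3*τ/2 + 11/6): discriminant -61/12, complex-conjugate roots (3/4) + ((1/12)*sqrt(183))*i and (3/4) - ((1/12)*sqrt(183))*i; poles of order 1, moduli (1/6)*sqrt(66) and (1/6)*sqrt(66).
Branch term (-9/8)*sqrt(1 - τ/(-1/8)): its argument vanishes at τ = -1/8, a square-root branch point, modulus 1/8.
The radius of convergence is the smallest modulus among the singular points: 1/8.
The branch term is analytic at (3/4) - ((1/12)*sqrt(183))*i and contributes nothing to the residue; only the rational part matters.
The factor τ**2 - 3*τ/2 + 11/6 splits as (τ - a)(τ - a') with a = (3/4) - ((1/12)*sqrt(183))*i, a' = (3/4) + ((1/12)*sqrt(183))*i. At the order-1 pole a set g(τ) = (τ - a)*(rational part) = [-36*τ**2/31 + 7*τ/40] / (τ - a').
Simple pole: residue = g(a) at a = (3/4) - ((1/12)*sqrt(183))*i, which is (-1943/2480) + ((4731/151280)*sqrt(183))*i.
The branch term is analytic at (3/4) + ((1/12)*sqrt(183))*i and contributes nothing to the residue; only the rational part matters.
The factor τ**2 - 3*τ/2 + 11/6 splits as (τ - a)(τ - a') with a = (3/4) + ((1/12)*sqrt(183))*i, a' = (3/4) - ((1/12)*sqrt(183))*i. At the order-1 pole a set g(τ) = (τ - a)*(rational part) = [-36*τ**2/31 + 7*τ/40] / (τ - a').
Simple pole: residue = g(a) at a = (3/4) + ((1/12)*sqrt(183))*i, which is (-1943/2480) - ((4731/151280)*sqrt(183))*i.
List the singular points by increasing real part (a conjugate pair: the negative imaginary part first).

Radius of convergence at 0: 1/8.
At -1/8: an algebraic (square-root) branch point.
At (3/4) - ((1/12)*sqrt(183))*i: a pole of order 1; residue (-1943/2480) + ((4731/151280)*sqrt(183))*i.
At (3/4) + ((1/12)*sqrt(183))*i: a pole of order 1; residue (-1943/2480) - ((4731/151280)*sqrt(183))*i.


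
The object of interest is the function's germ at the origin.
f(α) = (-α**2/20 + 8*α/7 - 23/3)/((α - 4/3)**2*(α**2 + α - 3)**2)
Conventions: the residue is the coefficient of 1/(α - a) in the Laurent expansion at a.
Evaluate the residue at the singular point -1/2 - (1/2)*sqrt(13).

The factor α**2 + α - 3 splits as (α - a)(α - a') with a = -1/2 - (1/2)*sqrt(13), a' = -1/2 + (1/2)*sqrt(13). At the order-2 pole a set g(α) = (α - a)^2*f(α) = [(-α**2/20 + 8*α/7 - 23/3)/(α - 4/3)**2] / (α - a')^2.
Order-2 pole: residue = g'(a); g'(-1/2 - (1/2)*sqrt(13)) = -584442/35 + (7826847/1690)*sqrt(13), so the residue is -584442/35 + (7826847/1690)*sqrt(13).

The residue is -584442/35 + (7826847/1690)*sqrt(13).


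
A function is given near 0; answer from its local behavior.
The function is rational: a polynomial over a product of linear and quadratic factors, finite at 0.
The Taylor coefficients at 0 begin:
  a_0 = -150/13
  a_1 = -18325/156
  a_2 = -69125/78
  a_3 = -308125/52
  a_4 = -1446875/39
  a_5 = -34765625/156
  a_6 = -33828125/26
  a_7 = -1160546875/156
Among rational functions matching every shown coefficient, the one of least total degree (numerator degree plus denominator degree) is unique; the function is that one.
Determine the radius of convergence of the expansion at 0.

The radius of convergence is 1/5.

No rational of total degree below 3 reproduces all 8 coefficients; solving the [1/2] Pade equations on them gives f(θ) = (-θ/12 - 6/13)/(θ - 1/5)**2, whose expansion matches every shown term.
Denominator factor (θ - 1/5)^2: pole of order 2 at 1/5, modulus 1/5.
The radius of convergence is the smallest modulus among the singular points: 1/5.


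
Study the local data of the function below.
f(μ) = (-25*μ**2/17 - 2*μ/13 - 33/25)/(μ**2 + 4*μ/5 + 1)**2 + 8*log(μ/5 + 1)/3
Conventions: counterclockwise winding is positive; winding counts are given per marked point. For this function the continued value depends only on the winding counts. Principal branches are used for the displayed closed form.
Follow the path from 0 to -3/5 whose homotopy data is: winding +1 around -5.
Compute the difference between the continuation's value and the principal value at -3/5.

The rational part is single-valued and drops out of the difference; each branch term changes only by its own monodromy.
(8/3)*log(1 - μ/(-5)): each positive loop around -5 adds 2*pi*i to the log, so winding +1 contributes (8/3)*(1)*2*pi*i = (16/3)*pi*i.
Summing the contributions at μ = -3/5 gives (16/3)*pi*i.

Continued minus principal equals (16/3)*pi*i.


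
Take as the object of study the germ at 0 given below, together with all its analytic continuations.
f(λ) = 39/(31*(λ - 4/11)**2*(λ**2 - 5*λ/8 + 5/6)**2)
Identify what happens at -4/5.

The point is a regular point.

Denominator factors: λ - 4/11 = -64/55 at λ = -4/5; λ**2 - 5*λ/8 + 5/6 = 148/75 at λ = -4/5 — none vanishes.
So the germ continues analytically to -4/5.


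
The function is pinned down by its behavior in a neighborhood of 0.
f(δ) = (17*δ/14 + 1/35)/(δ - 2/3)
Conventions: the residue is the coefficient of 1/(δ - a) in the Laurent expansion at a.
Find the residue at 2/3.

At the order-1 pole 2/3 set g(δ) = (δ - (2/3))*f(δ) = 17*δ/14 + 1/35.
Simple pole: residue = g(a) at a = 2/3, which is 88/105.

The residue is 88/105.


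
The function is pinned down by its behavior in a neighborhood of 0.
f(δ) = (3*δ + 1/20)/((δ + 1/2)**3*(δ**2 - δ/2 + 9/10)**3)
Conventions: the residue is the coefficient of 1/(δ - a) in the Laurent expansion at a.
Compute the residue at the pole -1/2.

At the order-3 pole -1/2 set g(δ) = (δ - (-1/2))^3*f(δ) = (3*δ + 1/20)/(δ**2 - δ/2 + 9/10)**3.
Order-3 pole: residue = g''(a)/2; g''(-1/2) = 135375/67228, so the residue is 135375/134456.

The residue is 135375/134456.


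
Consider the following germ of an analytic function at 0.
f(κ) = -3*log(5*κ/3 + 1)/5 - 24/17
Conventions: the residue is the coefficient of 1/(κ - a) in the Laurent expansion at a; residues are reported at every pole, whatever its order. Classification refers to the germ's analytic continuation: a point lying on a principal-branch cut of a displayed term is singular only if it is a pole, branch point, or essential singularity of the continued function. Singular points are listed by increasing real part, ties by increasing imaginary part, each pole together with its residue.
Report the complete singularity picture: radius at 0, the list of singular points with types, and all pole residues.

Branch term (-3/5)*log(1 - κ/(-3/5)): its argument vanishes at κ = -3/5, a logarithmic branch point, modulus 3/5.
The radius of convergence is the smallest modulus among the singular points: 3/5.

Radius of convergence at 0: 3/5.
At -3/5: a logarithmic branch point.


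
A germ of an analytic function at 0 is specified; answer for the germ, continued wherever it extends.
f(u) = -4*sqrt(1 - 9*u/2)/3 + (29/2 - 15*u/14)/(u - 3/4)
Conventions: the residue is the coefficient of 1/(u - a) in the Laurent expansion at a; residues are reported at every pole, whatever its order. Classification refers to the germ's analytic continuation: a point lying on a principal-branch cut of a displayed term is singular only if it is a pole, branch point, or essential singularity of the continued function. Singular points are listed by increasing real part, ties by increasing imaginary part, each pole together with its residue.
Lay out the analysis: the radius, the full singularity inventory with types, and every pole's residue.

Radius of convergence at 0: 2/9.
At 2/9: an algebraic (square-root) branch point.
At 3/4: a pole of order 1; residue 767/56.

Denominator factor (u - 3/4): pole of order 1 at 3/4, modulus 3/4.
Branch term (-4/3)*sqrt(1 - u/(2/9)): its argument vanishes at u = 2/9, a square-root branch point, modulus 2/9.
The radius of convergence is the smallest modulus among the singular points: 2/9.
The branch term is analytic at 3/4 and contributes nothing to the residue; only the rational part matters.
At the order-1 pole 3/4 set g(u) = (u - (3/4))*(rational part) = 29/2 - 15*u/14.
Simple pole: residue = g(a) at a = 3/4, which is 767/56.
List the singular points by increasing real part (a conjugate pair: the negative imaginary part first).


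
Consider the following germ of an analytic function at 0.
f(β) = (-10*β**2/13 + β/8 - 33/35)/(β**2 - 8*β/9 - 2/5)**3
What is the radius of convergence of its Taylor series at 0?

The radius of convergence is -4/9 + (11/45)*sqrt(10).

Denominator factor (β**2 - 8*β/9 - 2/5)^3: discriminant 968/405, real irrational roots 4/9 + (11/45)*sqrt(10) and 4/9 - (11/45)*sqrt(10); poles of order 3, moduli 4/9 + (11/45)*sqrt(10) and -4/9 + (11/45)*sqrt(10).
The radius of convergence is the smallest modulus among the singular points: -4/9 + (11/45)*sqrt(10).


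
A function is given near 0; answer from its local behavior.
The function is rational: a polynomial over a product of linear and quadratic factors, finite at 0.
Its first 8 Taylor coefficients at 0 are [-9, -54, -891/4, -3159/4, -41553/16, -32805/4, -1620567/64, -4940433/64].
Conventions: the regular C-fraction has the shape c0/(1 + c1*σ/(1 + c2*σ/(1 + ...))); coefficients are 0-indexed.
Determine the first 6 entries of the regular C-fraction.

The regular C-fraction coefficients are [-9, -6, 15/8, -51/40, 24/85, -15/17].

Taylor coefficients (read off): a_0 = -9, a_1 = -54, a_2 = -891/4, a_3 = -3159/4, a_4 = -41553/16, a_5 = -32805/4.
c0 = a_0 = -9. Peel one level at a time: if S = 1 + c*σ/S' with S'(0) = 1, then c is the σ-coefficient of S and S' = c*σ/(S - 1).
S_1 = c0/f = 1 + (-6)*σ + (45/4)*σ^2 + ...; c1 = -6.
S_2 = c1*σ/(S_1 - 1) = 1 + (15/8)*σ + (153/64)*σ^2 + ...; c2 = 15/8.
S_3 = c2*σ/(S_2 - 1) = 1 + (-51/40)*σ + (9/25)*σ^2 + ...; c3 = -51/40.
S_4 = c3*σ/(S_3 - 1) = 1 + (24/85)*σ + (72/289)*σ^2 + ...; c4 = 24/85.
S_5 = c4*σ/(S_4 - 1) = 1 + (-15/17)*σ + ...; c5 = -15/17.


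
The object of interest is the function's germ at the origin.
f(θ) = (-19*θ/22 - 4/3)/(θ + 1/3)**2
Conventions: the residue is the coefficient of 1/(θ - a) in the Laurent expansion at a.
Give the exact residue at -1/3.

The residue is -19/22.

At the order-2 pole -1/3 set g(θ) = (θ - (-1/3))^2*f(θ) = -19*θ/22 - 4/3.
Order-2 pole: residue = g'(a); g'(-1/3) = -19/22, so the residue is -19/22.


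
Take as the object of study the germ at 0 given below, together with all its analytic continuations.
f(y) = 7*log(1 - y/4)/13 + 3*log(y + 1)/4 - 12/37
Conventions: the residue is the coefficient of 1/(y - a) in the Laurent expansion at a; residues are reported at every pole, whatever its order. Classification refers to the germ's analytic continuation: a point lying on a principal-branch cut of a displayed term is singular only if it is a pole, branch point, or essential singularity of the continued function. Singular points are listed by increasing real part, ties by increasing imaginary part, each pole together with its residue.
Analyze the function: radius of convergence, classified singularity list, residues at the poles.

Radius of convergence at 0: 1.
At -1: a logarithmic branch point.
At 4: a logarithmic branch point.

Branch term (7/13)*log(1 - y/(4)): its argument vanishes at y = 4, a logarithmic branch point, modulus 4.
Branch term (3/4)*log(1 - y/(-1)): its argument vanishes at y = -1, a logarithmic branch point, modulus 1.
The radius of convergence is the smallest modulus among the singular points: 1.
List the singular points by increasing real part (a conjugate pair: the negative imaginary part first).


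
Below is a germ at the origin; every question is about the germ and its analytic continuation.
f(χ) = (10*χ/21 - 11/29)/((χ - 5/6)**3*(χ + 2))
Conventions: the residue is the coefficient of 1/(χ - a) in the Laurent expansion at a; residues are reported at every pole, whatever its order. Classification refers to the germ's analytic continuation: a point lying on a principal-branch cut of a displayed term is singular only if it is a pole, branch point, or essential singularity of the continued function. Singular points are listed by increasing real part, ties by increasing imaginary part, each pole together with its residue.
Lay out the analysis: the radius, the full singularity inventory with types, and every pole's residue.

Denominator factor (χ + 2): pole of order 1 at -2, modulus 2.
Denominator factor (χ - 5/6)^3: pole of order 3 at 5/6, modulus 5/6.
The radius of convergence is the smallest modulus among the singular points: 5/6.
At the order-1 pole -2 set g(χ) = (χ - (-2))*f(χ) = (10*χ/21 - 11/29)/(χ - 5/6)**3.
Simple pole: residue = g(a) at a = -2, which is 58392/997339.
At the order-3 pole 5/6 set g(χ) = (χ - (5/6))^3*f(χ) = (10*χ/21 - 11/29)/(χ + 2).
Order-3 pole: residue = g''(a)/2; g''(5/6) = -116784/997339, so the residue is -58392/997339.
List the singular points by increasing real part (a conjugate pair: the negative imaginary part first).

Radius of convergence at 0: 5/6.
At -2: a pole of order 1; residue 58392/997339.
At 5/6: a pole of order 3; residue -58392/997339.


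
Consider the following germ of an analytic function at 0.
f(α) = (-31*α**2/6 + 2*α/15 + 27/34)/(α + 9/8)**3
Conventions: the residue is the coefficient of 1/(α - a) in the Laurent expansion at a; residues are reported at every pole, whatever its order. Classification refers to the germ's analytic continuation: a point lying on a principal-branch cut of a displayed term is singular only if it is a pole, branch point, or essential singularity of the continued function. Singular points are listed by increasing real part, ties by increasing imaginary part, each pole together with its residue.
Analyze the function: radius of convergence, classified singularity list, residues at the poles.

Radius of convergence at 0: 9/8.
At -9/8: a pole of order 3; residue -31/6.

Denominator factor (α + 9/8)^3: pole of order 3 at -9/8, modulus 9/8.
The radius of convergence is the smallest modulus among the singular points: 9/8.
At the order-3 pole -9/8 set g(α) = (α - (-9/8))^3*f(α) = -31*α**2/6 + 2*α/15 + 27/34.
Order-3 pole: residue = g''(a)/2; g''(-9/8) = -31/3, so the residue is -31/6.


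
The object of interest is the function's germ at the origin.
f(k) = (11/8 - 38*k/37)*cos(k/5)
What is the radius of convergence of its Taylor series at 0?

The factor cos(k/5) is entire and contributes no finite singular point.
The polynomial part has no poles.
No finite singular points: the Taylor series at 0 converges everywhere.

The radius of convergence is infinite.


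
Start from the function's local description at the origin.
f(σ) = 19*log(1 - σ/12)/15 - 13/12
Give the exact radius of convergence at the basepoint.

The radius of convergence is 12.

Branch term (19/15)*log(1 - σ/(12)): its argument vanishes at σ = 12, a logarithmic branch point, modulus 12.
The radius of convergence is the smallest modulus among the singular points: 12.


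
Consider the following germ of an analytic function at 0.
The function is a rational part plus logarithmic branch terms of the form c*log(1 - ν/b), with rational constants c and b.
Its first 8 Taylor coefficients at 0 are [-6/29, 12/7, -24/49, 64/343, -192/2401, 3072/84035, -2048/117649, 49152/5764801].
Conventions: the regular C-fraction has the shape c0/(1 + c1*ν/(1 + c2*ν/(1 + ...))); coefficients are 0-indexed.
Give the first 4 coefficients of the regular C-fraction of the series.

The regular C-fraction coefficients are [-6/29, 58/7, -8, -1/294].

Taylor coefficients (read off): a_0 = -6/29, a_1 = 12/7, a_2 = -24/49, a_3 = 64/343.
c0 = a_0 = -6/29. Peel one level at a time: if S = 1 + c*ν/S' with S'(0) = 1, then c is the ν-coefficient of S and S' = c*ν/(S - 1).
S_1 = c0/f = 1 + (58/7)*ν + (464/7)*ν^2 + ...; c1 = 58/7.
S_2 = c1*ν/(S_1 - 1) = 1 + (-8)*ν + (-4/147)*ν^2 + ...; c2 = -8.
S_3 = c2*ν/(S_2 - 1) = 1 + (-1/294)*ν + ...; c3 = -1/294.


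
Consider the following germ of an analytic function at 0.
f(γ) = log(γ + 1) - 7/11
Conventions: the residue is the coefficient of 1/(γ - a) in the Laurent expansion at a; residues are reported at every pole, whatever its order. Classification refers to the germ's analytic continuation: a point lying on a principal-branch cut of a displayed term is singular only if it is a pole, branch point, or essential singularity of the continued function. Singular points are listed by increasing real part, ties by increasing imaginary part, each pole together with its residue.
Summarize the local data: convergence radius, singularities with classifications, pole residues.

Radius of convergence at 0: 1.
At -1: a logarithmic branch point.

Branch term (1)*log(1 - γ/(-1)): its argument vanishes at γ = -1, a logarithmic branch point, modulus 1.
The radius of convergence is the smallest modulus among the singular points: 1.


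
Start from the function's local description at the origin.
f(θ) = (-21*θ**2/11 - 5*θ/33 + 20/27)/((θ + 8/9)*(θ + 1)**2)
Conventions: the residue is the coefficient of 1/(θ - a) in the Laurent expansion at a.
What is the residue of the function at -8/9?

At the order-1 pole -8/9 set g(θ) = (θ - (-8/9))*f(θ) = (-21*θ**2/11 - 5*θ/33 + 20/27)/(θ + 1)**2.
Simple pole: residue = g(a) at a = -8/9, which is -564/11.

The residue is -564/11.


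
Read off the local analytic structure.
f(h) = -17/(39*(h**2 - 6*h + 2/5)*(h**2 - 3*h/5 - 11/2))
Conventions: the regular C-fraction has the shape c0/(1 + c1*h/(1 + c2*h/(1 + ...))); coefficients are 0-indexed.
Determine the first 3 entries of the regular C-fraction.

The regular C-fraction coefficients are [85/429, -819/55, 25/546].

Taylor coefficients (expand at 0): a_0 = 85/429, a_1 = 357/121, a_2 = 7578583/173030.
c0 = a_0 = 85/429. Peel one level at a time: if S = 1 + c*h/S' with S'(0) = 1, then c is the h-coefficient of S and S' = c*h/(S - 1).
S_1 = c0/f = 1 + (-819/55)*h + (15/22)*h^2 + ...; c1 = -819/55.
S_2 = c1*h/(S_1 - 1) = 1 + (25/546)*h + ...; c2 = 25/546.


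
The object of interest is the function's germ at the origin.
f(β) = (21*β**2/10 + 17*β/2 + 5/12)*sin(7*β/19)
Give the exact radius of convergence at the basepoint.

The radius of convergence is infinite.

The factor sin(7*β/19) is entire and contributes no finite singular point.
The polynomial part has no poles.
No finite singular points: the Taylor series at 0 converges everywhere.


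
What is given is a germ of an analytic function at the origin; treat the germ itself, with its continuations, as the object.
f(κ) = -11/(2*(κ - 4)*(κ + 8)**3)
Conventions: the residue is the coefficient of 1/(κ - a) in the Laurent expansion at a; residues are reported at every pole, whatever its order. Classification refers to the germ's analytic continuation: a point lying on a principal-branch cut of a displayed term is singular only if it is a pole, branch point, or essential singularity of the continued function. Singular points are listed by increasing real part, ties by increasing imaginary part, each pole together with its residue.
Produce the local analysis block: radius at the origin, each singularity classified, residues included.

Radius of convergence at 0: 4.
At -8: a pole of order 3; residue 11/3456.
At 4: a pole of order 1; residue -11/3456.

Denominator factor (κ + 8)^3: pole of order 3 at -8, modulus 8.
Denominator factor (κ - 4): pole of order 1 at 4, modulus 4.
The radius of convergence is the smallest modulus among the singular points: 4.
At the order-3 pole -8 set g(κ) = (κ - (-8))^3*f(κ) = -11/(2*(κ - 4)).
Order-3 pole: residue = g''(a)/2; g''(-8) = 11/1728, so the residue is 11/3456.
At the order-1 pole 4 set g(κ) = (κ - (4))*f(κ) = -11/(2*(κ + 8)**3).
Simple pole: residue = g(a) at a = 4, which is -11/3456.
List the singular points by increasing real part (a conjugate pair: the negative imaginary part first).


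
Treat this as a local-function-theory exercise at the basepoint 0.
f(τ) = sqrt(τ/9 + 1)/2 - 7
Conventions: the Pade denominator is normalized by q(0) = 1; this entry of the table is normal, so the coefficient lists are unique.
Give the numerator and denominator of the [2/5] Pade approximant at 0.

The Pade approximant has numerator coefficients [-13/2, -9019/9702, -7027/232848]; denominator coefficients [1, 1429/9702, 25/4851, 5/449064, -23/452656512, 5/8147817216].

Taylor coefficients needed (expand at 0): a_0 = -13/2, a_1 = 1/36, a_2 = -1/1296, a_3 = 1/23328, a_4 = -5/1679616, a_5 = 7/30233088, a_6 = -7/362797056, a_7 = 11/6530347008.
Write the denominator as Q(τ) = 1 + q1*τ + q2*τ^2 + q3*τ^3 + q4*τ^4 + q5*τ^5. Requiring Q*f - P = O(τ^8) with deg P <= 2 kills the coefficients of τ^3..τ^7 in Q*f:
  τ^3: a_3 + q1*a_2 + q2*a_1 + q3*a_0 = 0, i.e. 1/23328 + (-1/1296)*q1 + (1/36)*q2 + (-13/2)*q3 = 0.
  τ^4: a_4 + q1*a_3 + q2*a_2 + q3*a_1 + q4*a_0 = 0, i.e. -5/1679616 + (1/23328)*q1 + (-1/1296)*q2 + (1/36)*q3 + (-13/2)*q4 = 0.
  τ^5: a_5 + q1*a_4 + q2*a_3 + q3*a_2 + q4*a_1 + q5*a_0 = 0, i.e. 7/30233088 + (-5/1679616)*q1 + (1/23328)*q2 + (-1/1296)*q3 + (1/36)*q4 + (-13/2)*q5 = 0.
  τ^6: a_6 + q1*a_5 + q2*a_4 + q3*a_3 + q4*a_2 + q5*a_1 = 0, i.e. -7/362797056 + (7/30233088)*q1 + (-5/1679616)*q2 + (1/23328)*q3 + (-1/1296)*q4 + (1/36)*q5 = 0.
  τ^7: a_7 + q1*a_6 + q2*a_5 + q3*a_4 + q4*a_3 + q5*a_2 = 0, i.e. 11/6530347008 + (-7/362797056)*q1 + (7/30233088)*q2 + (-5/1679616)*q3 + (1/23328)*q4 + (-1/1296)*q5 = 0.
Solving this linear system: q1 = 1429/9702, q2 = 25/4851, q3 = 5/449064, q4 = -23/452656512, q5 = 5/8147817216.
The numerator is Q*f truncated at degree 2: P0 = a_0 = -13/2; P1 = a_1 + q1*a_0 = -9019/9702; P2 = a_2 + q1*a_1 + q2*a_0 = -7027/232848.


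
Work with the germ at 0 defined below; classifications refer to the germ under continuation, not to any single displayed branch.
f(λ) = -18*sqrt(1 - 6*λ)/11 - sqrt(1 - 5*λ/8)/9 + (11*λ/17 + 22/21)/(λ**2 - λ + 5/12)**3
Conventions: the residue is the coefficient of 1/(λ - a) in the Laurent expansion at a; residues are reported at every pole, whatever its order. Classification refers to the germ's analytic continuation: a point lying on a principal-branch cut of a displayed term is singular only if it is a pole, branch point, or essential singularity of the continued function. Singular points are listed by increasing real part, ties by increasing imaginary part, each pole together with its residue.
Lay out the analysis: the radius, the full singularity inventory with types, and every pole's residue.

Denominator factor (λ**2 - λ + 5/12)^3: discriminant -2/3, complex-conjugate roots (1/2) + ((1/6)*sqrt(6))*i and (1/2) - ((1/6)*sqrt(6))*i; poles of order 3, moduli (1/6)*sqrt(15) and (1/6)*sqrt(15).
Branch term (-18/11)*sqrt(1 - λ/(1/6)): its argument vanishes at λ = 1/6, a square-root branch point, modulus 1/6.
Branch term (-1/9)*sqrt(1 - λ/(8/5)): its argument vanishes at λ = 8/5, a square-root branch point, modulus 8/5.
The radius of convergence is the smallest modulus among the singular points: 1/6.
The branch terms are analytic at (1/2) - ((1/6)*sqrt(6))*i and contribute nothing to the residue; only the rational part matters.
The factor λ**2 - λ + 5/12 splits as (λ - a)(λ - a') with a = (1/2) - ((1/6)*sqrt(6))*i, a' = (1/2) + ((1/6)*sqrt(6))*i. At the order-3 pole a set g(λ) = (λ - a)^3*(rational part) = [11*λ/17 + 22/21] / (λ - a')^3.
Order-3 pole: residue = g''(a)/2; g''((1/2) - ((1/6)*sqrt(6))*i) = ((8811/476)*sqrt(6))*i, so the residue is ((8811/952)*sqrt(6))*i.
The branch terms are analytic at (1/2) + ((1/6)*sqrt(6))*i and contribute nothing to the residue; only the rational part matters.
The factor λ**2 - λ + 5/12 splits as (λ - a)(λ - a') with a = (1/2) + ((1/6)*sqrt(6))*i, a' = (1/2) - ((1/6)*sqrt(6))*i. At the order-3 pole a set g(λ) = (λ - a)^3*(rational part) = [11*λ/17 + 22/21] / (λ - a')^3.
Order-3 pole: residue = g''(a)/2; g''((1/2) + ((1/6)*sqrt(6))*i) = -((8811/476)*sqrt(6))*i, so the residue is -((8811/952)*sqrt(6))*i.
List the singular points by increasing real part (a conjugate pair: the negative imaginary part first).

Radius of convergence at 0: 1/6.
At 1/6: an algebraic (square-root) branch point.
At (1/2) - ((1/6)*sqrt(6))*i: a pole of order 3; residue ((8811/952)*sqrt(6))*i.
At (1/2) + ((1/6)*sqrt(6))*i: a pole of order 3; residue -((8811/952)*sqrt(6))*i.
At 8/5: an algebraic (square-root) branch point.


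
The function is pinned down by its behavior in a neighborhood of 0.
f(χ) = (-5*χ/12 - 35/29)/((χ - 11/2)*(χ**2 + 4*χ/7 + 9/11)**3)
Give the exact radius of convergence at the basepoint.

Denominator factor (χ**2 + 4*χ/7 + 9/11)^3: discriminant -1588/539, complex-conjugate roots (-2/7) + ((1/77)*sqrt(4367))*i and (-2/7) - ((1/77)*sqrt(4367))*i; poles of order 3, moduli (3/11)*sqrt(11) and (3/11)*sqrt(11).
Denominator factor (χ - 11/2): pole of order 1 at 11/2, modulus 11/2.
The radius of convergence is the smallest modulus among the singular points: (3/11)*sqrt(11).

The radius of convergence is (3/11)*sqrt(11).


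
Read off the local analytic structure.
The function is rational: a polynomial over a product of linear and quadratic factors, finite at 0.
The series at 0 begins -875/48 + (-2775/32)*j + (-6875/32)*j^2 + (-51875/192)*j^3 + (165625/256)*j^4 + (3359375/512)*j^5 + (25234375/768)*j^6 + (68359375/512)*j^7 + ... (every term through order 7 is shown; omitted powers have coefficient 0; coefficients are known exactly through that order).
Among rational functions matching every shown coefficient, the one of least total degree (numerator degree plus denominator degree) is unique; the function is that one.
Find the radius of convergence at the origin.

The radius of convergence is 2/5.

No rational of total degree below 5 reproduces all 8 coefficients; solving the [2/3] Pade equations on them gives f(j) = (-6*j**2 - 16*j/5 + 7/6)/(j - 2/5)**3, whose expansion matches every shown term.
Denominator factor (j - 2/5)^3: pole of order 3 at 2/5, modulus 2/5.
The radius of convergence is the smallest modulus among the singular points: 2/5.


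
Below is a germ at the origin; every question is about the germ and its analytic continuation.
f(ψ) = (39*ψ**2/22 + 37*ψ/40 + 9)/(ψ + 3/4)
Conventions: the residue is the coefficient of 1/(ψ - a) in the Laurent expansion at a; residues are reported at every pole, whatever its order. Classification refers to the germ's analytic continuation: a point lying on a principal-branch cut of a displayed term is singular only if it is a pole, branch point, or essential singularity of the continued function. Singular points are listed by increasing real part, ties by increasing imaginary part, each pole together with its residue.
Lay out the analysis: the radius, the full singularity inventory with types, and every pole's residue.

Denominator factor (ψ + 3/4): pole of order 1 at -3/4, modulus 3/4.
The radius of convergence is the smallest modulus among the singular points: 3/4.
At the order-1 pole -3/4 set g(ψ) = (ψ - (-3/4))*f(ψ) = 39*ψ**2/22 + 37*ψ/40 + 9.
Simple pole: residue = g(a) at a = -3/4, which is 8187/880.

Radius of convergence at 0: 3/4.
At -3/4: a pole of order 1; residue 8187/880.


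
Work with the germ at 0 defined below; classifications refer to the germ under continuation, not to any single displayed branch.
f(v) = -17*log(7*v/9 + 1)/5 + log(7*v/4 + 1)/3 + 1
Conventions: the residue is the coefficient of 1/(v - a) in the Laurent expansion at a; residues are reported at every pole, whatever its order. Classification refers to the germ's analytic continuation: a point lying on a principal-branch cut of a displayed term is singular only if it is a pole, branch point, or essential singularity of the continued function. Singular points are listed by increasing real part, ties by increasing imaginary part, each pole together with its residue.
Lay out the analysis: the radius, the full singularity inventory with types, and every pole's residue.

Radius of convergence at 0: 4/7.
At -9/7: a logarithmic branch point.
At -4/7: a logarithmic branch point.

Branch term (-17/5)*log(1 - v/(-9/7)): its argument vanishes at v = -9/7, a logarithmic branch point, modulus 9/7.
Branch term (1/3)*log(1 - v/(-4/7)): its argument vanishes at v = -4/7, a logarithmic branch point, modulus 4/7.
The radius of convergence is the smallest modulus among the singular points: 4/7.
List the singular points by increasing real part (a conjugate pair: the negative imaginary part first).


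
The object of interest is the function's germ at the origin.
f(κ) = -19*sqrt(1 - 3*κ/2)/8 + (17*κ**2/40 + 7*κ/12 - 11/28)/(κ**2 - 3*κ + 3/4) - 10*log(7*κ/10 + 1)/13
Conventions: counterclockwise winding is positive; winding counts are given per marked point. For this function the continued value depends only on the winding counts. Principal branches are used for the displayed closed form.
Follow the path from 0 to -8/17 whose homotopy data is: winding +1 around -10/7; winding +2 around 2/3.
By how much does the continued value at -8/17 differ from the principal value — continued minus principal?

Continued minus principal equals -(20/13)*pi*i.

The rational part is single-valued and drops out of the difference; each branch term changes only by its own monodromy.
(-19/8)*sqrt(1 - κ/(2/3)): winding +2 is even, the square root returns to the same sheet, contribution 0.
(-10/13)*log(1 - κ/(-10/7)): each positive loop around -10/7 adds 2*pi*i to the log, so winding +1 contributes (-10/13)*(1)*2*pi*i = -(20/13)*pi*i.
Summing the contributions at κ = -8/17 gives -(20/13)*pi*i.


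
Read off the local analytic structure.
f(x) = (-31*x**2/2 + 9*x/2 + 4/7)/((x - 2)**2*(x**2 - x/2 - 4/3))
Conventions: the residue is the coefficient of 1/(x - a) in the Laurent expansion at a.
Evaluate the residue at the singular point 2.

At the order-2 pole 2 set g(x) = (x - (2))^2*f(x) = (-31*x**2/2 + 9*x/2 + 4/7)/(x**2 - x/2 - 4/3).
Order-2 pole: residue = g'(a); g'(2) = 789/25, so the residue is 789/25.

The residue is 789/25.


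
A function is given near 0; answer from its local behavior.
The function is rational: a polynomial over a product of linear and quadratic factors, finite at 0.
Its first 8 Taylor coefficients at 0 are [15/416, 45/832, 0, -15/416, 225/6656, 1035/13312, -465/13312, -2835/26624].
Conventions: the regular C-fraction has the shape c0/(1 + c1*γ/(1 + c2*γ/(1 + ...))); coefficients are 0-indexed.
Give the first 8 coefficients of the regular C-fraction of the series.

Taylor coefficients (read off): a_0 = 15/416, a_1 = 45/832, a_2 = 0, a_3 = -15/416, a_4 = 225/6656, a_5 = 1035/13312, a_6 = -465/13312, a_7 = -2835/26624.
c0 = a_0 = 15/416. Peel one level at a time: if S = 1 + c*γ/S' with S'(0) = 1, then c is the γ-coefficient of S and S' = c*γ/(S - 1).
S_1 = c0/f = 1 + (-3/2)*γ + (9/4)*γ^2 + ...; c1 = -3/2.
S_2 = c1*γ/(S_1 - 1) = 1 + (3/2)*γ + (2/3)*γ^2 + ...; c2 = 3/2.
S_3 = c2*γ/(S_2 - 1) = 1 + (-4/9)*γ + (199/324)*γ^2 + ...; c3 = -4/9.
S_4 = c3*γ/(S_3 - 1) = 1 + (199/144)*γ + (1819/768)*γ^2 + ...; c4 = 199/144.
S_5 = c4*γ/(S_4 - 1) = 1 + (-5457/3184)*γ + (4617/39601)*γ^2 + ...; c5 = -5457/3184.
S_6 = c5*γ/(S_5 - 1) = 1 + (24624/361981)*γ + (109080/3308761)*γ^2 + ...; c6 = 24624/361981.
S_7 = c6*γ/(S_6 - 1) = 1 + (-100495/207366)*γ + ...; c7 = -100495/207366.

The regular C-fraction coefficients are [15/416, -3/2, 3/2, -4/9, 199/144, -5457/3184, 24624/361981, -100495/207366].


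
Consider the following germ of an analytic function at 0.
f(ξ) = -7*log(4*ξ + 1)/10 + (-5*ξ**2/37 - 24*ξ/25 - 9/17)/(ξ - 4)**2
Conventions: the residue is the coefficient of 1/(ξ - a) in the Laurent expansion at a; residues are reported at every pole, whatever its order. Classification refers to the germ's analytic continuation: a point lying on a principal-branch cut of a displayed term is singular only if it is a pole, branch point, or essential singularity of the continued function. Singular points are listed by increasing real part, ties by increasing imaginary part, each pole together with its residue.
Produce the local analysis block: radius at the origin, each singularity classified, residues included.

Radius of convergence at 0: 1/4.
At -1/4: a logarithmic branch point.
At 4: a pole of order 2; residue -1888/925.

Denominator factor (ξ - 4)^2: pole of order 2 at 4, modulus 4.
Branch term (-7/10)*log(1 - ξ/(-1/4)): its argument vanishes at ξ = -1/4, a logarithmic branch point, modulus 1/4.
The radius of convergence is the smallest modulus among the singular points: 1/4.
The branch term is analytic at 4 and contributes nothing to the residue; only the rational part matters.
At the order-2 pole 4 set g(ξ) = (ξ - (4))^2*(rational part) = -5*ξ**2/37 - 24*ξ/25 - 9/17.
Order-2 pole: residue = g'(a); g'(4) = -1888/925, so the residue is -1888/925.
List the singular points by increasing real part (a conjugate pair: the negative imaginary part first).


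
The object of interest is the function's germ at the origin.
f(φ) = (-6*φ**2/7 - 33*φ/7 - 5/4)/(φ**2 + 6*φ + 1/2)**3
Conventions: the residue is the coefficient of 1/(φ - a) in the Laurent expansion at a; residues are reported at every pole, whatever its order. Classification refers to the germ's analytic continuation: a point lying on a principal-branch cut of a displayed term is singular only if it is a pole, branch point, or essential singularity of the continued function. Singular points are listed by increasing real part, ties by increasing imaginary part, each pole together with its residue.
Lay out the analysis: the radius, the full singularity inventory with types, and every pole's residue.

Radius of convergence at 0: 3 - (1/2)*sqrt(34).
At -3 - (1/2)*sqrt(34): a pole of order 3; residue -(639/550256)*sqrt(34).
At -3 + (1/2)*sqrt(34): a pole of order 3; residue (639/550256)*sqrt(34).


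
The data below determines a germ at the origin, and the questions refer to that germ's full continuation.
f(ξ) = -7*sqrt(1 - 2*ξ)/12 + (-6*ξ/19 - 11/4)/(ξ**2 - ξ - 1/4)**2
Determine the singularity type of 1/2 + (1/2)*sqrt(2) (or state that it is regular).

The point is a pole of order 2.

The denominator factor ξ**2 - ξ - 1/4 vanishes at 1/2 + (1/2)*sqrt(2) and appears to the power 2; the numerator there equals -221/76 - (3/19)*sqrt(2), nonzero, and no other factor vanishes.
The branch terms are analytic at this point.
Hence a pole whose order is the multiplicity, 2.


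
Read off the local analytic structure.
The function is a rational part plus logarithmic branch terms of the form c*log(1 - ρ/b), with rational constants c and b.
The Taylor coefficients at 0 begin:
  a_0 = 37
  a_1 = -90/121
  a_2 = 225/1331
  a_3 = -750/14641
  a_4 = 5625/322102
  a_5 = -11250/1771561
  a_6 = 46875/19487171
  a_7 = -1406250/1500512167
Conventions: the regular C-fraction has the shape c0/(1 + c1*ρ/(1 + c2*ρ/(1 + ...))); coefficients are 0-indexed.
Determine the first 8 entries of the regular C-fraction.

Taylor coefficients (read off): a_0 = 37, a_1 = -90/121, a_2 = 225/1331, a_3 = -750/14641, a_4 = 5625/322102, a_5 = -11250/1771561, a_6 = 46875/19487171, a_7 = -1406250/1500512167.
c0 = a_0 = 37. Peel one level at a time: if S = 1 + c*ρ/S' with S'(0) = 1, then c is the ρ-coefficient of S and S' = c*ρ/(S - 1).
S_1 = c0/f = 1 + (90/4477)*ρ + (-83475/20043529)*ρ^2 + ...; c1 = 90/4477.
S_2 = c1*ρ/(S_1 - 1) = 1 + (1855/8954)*ρ + (-25/1452)*ρ^2 + ...; c2 = 1855/8954.
S_3 = c2*ρ/(S_2 - 1) = 1 + (185/2226)*ρ + (-326525/27252918)*ρ^2 + ...; c3 = 185/2226.
S_4 = c3*ρ/(S_3 - 1) = 1 + (1765/12243)*ρ + (-5/363)*ρ^2 + ...; c4 = 1765/12243.
S_5 = c4*ρ/(S_4 - 1) = 1 + (371/3883)*ρ + (-34503/2741398)*ρ^2 + ...; c5 = 371/3883.
S_6 = c5*ρ/(S_5 - 1) = 1 + (93/706)*ρ + (-45/3388)*ρ^2 + ...; c6 = 93/706.
S_7 = c6*ρ/(S_6 - 1) = 1 + (5295/52514)*ρ + ...; c7 = 5295/52514.

The regular C-fraction coefficients are [37, 90/4477, 1855/8954, 185/2226, 1765/12243, 371/3883, 93/706, 5295/52514].


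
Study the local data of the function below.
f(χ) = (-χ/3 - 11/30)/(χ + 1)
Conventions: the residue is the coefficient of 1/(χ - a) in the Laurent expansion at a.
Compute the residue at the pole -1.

At the order-1 pole -1 set g(χ) = (χ - (-1))*f(χ) = -χ/3 - 11/30.
Simple pole: residue = g(a) at a = -1, which is -1/30.

The residue is -1/30.


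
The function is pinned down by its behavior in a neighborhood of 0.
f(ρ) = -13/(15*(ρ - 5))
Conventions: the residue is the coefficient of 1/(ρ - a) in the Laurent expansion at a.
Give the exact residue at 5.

The residue is -13/15.

At the order-1 pole 5 set g(ρ) = (ρ - (5))*f(ρ) = -13/15.
Simple pole: residue = g(a) at a = 5, which is -13/15.


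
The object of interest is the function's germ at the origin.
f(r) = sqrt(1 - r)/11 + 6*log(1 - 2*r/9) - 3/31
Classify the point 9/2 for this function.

The term (6)*log(1 - r/(9/2)) has argument 1 - 9/2/(9/2) = 0 at 9/2: a logarithmic (infinitely-sheeted) branch point; the remaining terms are analytic or single-valued there.

The point is a logarithmic branch point.


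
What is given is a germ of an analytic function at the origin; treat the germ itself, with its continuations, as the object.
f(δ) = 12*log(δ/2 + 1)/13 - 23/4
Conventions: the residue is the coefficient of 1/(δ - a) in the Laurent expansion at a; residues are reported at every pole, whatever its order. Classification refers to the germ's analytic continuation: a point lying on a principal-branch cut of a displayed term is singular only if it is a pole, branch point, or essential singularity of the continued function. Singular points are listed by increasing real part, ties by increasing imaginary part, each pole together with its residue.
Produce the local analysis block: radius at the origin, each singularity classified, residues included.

Branch term (12/13)*log(1 - δ/(-2)): its argument vanishes at δ = -2, a logarithmic branch point, modulus 2.
The radius of convergence is the smallest modulus among the singular points: 2.

Radius of convergence at 0: 2.
At -2: a logarithmic branch point.


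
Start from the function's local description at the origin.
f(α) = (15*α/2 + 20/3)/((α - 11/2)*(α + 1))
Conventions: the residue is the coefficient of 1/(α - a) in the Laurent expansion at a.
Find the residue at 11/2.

The residue is 575/78.

At the order-1 pole 11/2 set g(α) = (α - (11/2))*f(α) = (15*α/2 + 20/3)/(α + 1).
Simple pole: residue = g(a) at a = 11/2, which is 575/78.


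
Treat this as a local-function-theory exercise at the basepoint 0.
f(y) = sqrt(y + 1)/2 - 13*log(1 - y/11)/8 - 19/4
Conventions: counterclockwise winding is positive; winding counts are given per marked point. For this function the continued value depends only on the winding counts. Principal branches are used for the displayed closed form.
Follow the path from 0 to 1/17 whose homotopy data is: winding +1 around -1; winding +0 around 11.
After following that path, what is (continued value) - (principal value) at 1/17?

Continued minus principal equals -(3/17)*sqrt(34).

The rational part is single-valued and drops out of the difference; each branch term changes only by its own monodromy.
(1/2)*sqrt(1 - y/(-1)): winding +1 is odd, the square root flips sign, contributing -2*(1/2)*sqrt(1 - (1/17)/(-1)) = -2*(1/2)*sqrt(18/17) = -(3/17)*sqrt(34).
(-13/8)*log(1 - y/(11)): winding 0 around 11, so this term returns to its principal value, contribution 0.
Summing the contributions at y = 1/17 gives -(3/17)*sqrt(34).


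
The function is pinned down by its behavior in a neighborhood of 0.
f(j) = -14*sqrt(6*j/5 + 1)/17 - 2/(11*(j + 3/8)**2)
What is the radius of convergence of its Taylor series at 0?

The radius of convergence is 3/8.

Denominator factor (j + 3/8)^2: pole of order 2 at -3/8, modulus 3/8.
Branch term (-14/17)*sqrt(1 - j/(-5/6)): its argument vanishes at j = -5/6, a square-root branch point, modulus 5/6.
The radius of convergence is the smallest modulus among the singular points: 3/8.
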